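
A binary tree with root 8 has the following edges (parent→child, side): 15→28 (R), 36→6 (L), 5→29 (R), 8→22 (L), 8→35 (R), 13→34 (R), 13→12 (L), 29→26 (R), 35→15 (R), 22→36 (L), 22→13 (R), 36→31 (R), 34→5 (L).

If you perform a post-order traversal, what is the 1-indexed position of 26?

Post-order visits the left subtree, then the right subtree, then the node.
At 8: go left to 22.
  At 22: go left to 36.
    At 36: go left to 6.
      6 is a leaf — visit 6.
    At 36: go right to 31.
      31 is a leaf — visit 31.
    Visit 36.
  At 22: go right to 13.
    At 13: go left to 12.
      12 is a leaf — visit 12.
    At 13: go right to 34.
      At 34: go left to 5.
        At 5: no left child.
        At 5: go right to 29.
          At 29: no left child.
          At 29: go right to 26.
            26 is a leaf — visit 26.
          Visit 29.
        Visit 5.
      At 34: no right child.
      Visit 34.
    Visit 13.
  Visit 22.
At 8: go right to 35.
  At 35: no left child.
  At 35: go right to 15.
    At 15: no left child.
    At 15: go right to 28.
      28 is a leaf — visit 28.
    Visit 15.
  Visit 35.
Visit 8.
Full post-order sequence: 6, 31, 36, 12, 26, 29, 5, 34, 13, 22, 28, 15, 35, 8.

5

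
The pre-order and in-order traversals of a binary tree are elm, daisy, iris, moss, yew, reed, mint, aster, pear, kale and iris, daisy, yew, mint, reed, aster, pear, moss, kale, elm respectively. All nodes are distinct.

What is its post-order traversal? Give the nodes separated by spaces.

The first element of pre-order is the root; it splits in-order into left and right subtrees.
Root elm: left subtree has 9 nodes {iris, daisy, yew, mint, reed, aster, pear, moss, kale}, right has 0 { }.
  Root daisy: left subtree has 1 node {iris}, right has 7 {yew, mint, reed, aster, pear, moss, kale}.
    Root moss: left subtree has 5 nodes {yew, mint, reed, aster, pear}, right has 1 {kale}.
      Root yew: left subtree has 0 nodes { }, right has 4 {mint, reed, aster, pear}.
        Root reed: left subtree has 1 node {mint}, right has 2 {aster, pear}.
          Root aster: left subtree has 0 nodes { }, right has 1 {pear}.

iris mint pear aster reed yew kale moss daisy elm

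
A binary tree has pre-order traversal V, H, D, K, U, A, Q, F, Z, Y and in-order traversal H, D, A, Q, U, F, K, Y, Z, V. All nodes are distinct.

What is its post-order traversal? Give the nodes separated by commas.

Q, A, F, U, Y, Z, K, D, H, V

The first element of pre-order is the root; it splits in-order into left and right subtrees.
Root V: left subtree has 9 nodes {H, D, A, Q, U, F, K, Y, Z}, right has 0 { }.
  Root H: left subtree has 0 nodes { }, right has 8 {D, A, Q, U, F, K, Y, Z}.
    Root D: left subtree has 0 nodes { }, right has 7 {A, Q, U, F, K, Y, Z}.
      Root K: left subtree has 4 nodes {A, Q, U, F}, right has 2 {Y, Z}.
        Root U: left subtree has 2 nodes {A, Q}, right has 1 {F}.
          Root A: left subtree has 0 nodes { }, right has 1 {Q}.
        Root Z: left subtree has 1 node {Y}, right has 0 { }.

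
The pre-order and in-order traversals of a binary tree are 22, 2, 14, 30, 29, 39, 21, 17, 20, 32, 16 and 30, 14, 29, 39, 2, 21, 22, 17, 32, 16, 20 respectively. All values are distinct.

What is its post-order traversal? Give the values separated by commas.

The first element of pre-order is the root; it splits in-order into left and right subtrees.
Root 22: left subtree has 6 nodes {30, 14, 29, 39, 2, 21}, right has 4 {17, 32, 16, 20}.
  Root 2: left subtree has 4 nodes {30, 14, 29, 39}, right has 1 {21}.
    Root 14: left subtree has 1 node {30}, right has 2 {29, 39}.
      Root 29: left subtree has 0 nodes { }, right has 1 {39}.
  Root 17: left subtree has 0 nodes { }, right has 3 {32, 16, 20}.
    Root 20: left subtree has 2 nodes {32, 16}, right has 0 { }.
      Root 32: left subtree has 0 nodes { }, right has 1 {16}.

30, 39, 29, 14, 21, 2, 16, 32, 20, 17, 22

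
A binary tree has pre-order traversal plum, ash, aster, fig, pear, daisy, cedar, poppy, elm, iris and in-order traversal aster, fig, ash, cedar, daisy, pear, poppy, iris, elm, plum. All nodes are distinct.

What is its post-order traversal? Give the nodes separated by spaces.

The first element of pre-order is the root; it splits in-order into left and right subtrees.
Root plum: left subtree has 9 nodes {aster, fig, ash, cedar, daisy, pear, poppy, iris, elm}, right has 0 { }.
  Root ash: left subtree has 2 nodes {aster, fig}, right has 6 {cedar, daisy, pear, poppy, iris, elm}.
    Root aster: left subtree has 0 nodes { }, right has 1 {fig}.
    Root pear: left subtree has 2 nodes {cedar, daisy}, right has 3 {poppy, iris, elm}.
      Root daisy: left subtree has 1 node {cedar}, right has 0 { }.
      Root poppy: left subtree has 0 nodes { }, right has 2 {iris, elm}.
        Root elm: left subtree has 1 node {iris}, right has 0 { }.

fig aster cedar daisy iris elm poppy pear ash plum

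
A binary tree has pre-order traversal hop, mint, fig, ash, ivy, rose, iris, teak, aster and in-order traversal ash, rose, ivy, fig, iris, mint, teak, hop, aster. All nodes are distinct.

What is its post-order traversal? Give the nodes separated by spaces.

The first element of pre-order is the root; it splits in-order into left and right subtrees.
Root hop: left subtree has 7 nodes {ash, rose, ivy, fig, iris, mint, teak}, right has 1 {aster}.
  Root mint: left subtree has 5 nodes {ash, rose, ivy, fig, iris}, right has 1 {teak}.
    Root fig: left subtree has 3 nodes {ash, rose, ivy}, right has 1 {iris}.
      Root ash: left subtree has 0 nodes { }, right has 2 {rose, ivy}.
        Root ivy: left subtree has 1 node {rose}, right has 0 { }.

rose ivy ash iris fig teak mint aster hop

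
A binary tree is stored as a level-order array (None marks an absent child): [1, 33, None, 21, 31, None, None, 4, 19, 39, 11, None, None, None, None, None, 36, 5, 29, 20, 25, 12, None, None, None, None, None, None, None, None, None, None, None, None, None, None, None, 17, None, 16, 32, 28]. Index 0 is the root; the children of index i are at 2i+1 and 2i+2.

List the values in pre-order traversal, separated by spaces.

1 33 21 4 36 19 5 29 17 31 39 20 16 32 25 28 11 12

Pre-order visits the node, then its left subtree, then its right subtree.
Visit 1.
At 1: go left to 33.
  Visit 33.
  At 33: go left to 21.
    Visit 21.
    At 21: go left to 4.
      Visit 4.
      At 4: no left child.
      At 4: go right to 36.
        36 is a leaf — visit 36.
    At 21: go right to 19.
      Visit 19.
      At 19: go left to 5.
        5 is a leaf — visit 5.
      At 19: go right to 29.
        Visit 29.
        At 29: go left to 17.
          17 is a leaf — visit 17.
        At 29: no right child.
  At 33: go right to 31.
    Visit 31.
    At 31: go left to 39.
      Visit 39.
      At 39: go left to 20.
        Visit 20.
        At 20: go left to 16.
          16 is a leaf — visit 16.
        At 20: go right to 32.
          32 is a leaf — visit 32.
      At 39: go right to 25.
        Visit 25.
        At 25: go left to 28.
          28 is a leaf — visit 28.
        At 25: no right child.
    At 31: go right to 11.
      Visit 11.
      At 11: go left to 12.
        12 is a leaf — visit 12.
      At 11: no right child.
At 1: no right child.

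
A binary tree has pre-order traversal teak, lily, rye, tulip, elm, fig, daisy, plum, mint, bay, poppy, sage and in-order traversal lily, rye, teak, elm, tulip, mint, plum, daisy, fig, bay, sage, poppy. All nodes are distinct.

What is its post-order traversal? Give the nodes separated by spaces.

rye lily elm mint plum daisy sage poppy bay fig tulip teak

The first element of pre-order is the root; it splits in-order into left and right subtrees.
Root teak: left subtree has 2 nodes {lily, rye}, right has 9 {elm, tulip, mint, plum, daisy, fig, bay, sage, poppy}.
  Root lily: left subtree has 0 nodes { }, right has 1 {rye}.
  Root tulip: left subtree has 1 node {elm}, right has 7 {mint, plum, daisy, fig, bay, sage, poppy}.
    Root fig: left subtree has 3 nodes {mint, plum, daisy}, right has 3 {bay, sage, poppy}.
      Root daisy: left subtree has 2 nodes {mint, plum}, right has 0 { }.
        Root plum: left subtree has 1 node {mint}, right has 0 { }.
      Root bay: left subtree has 0 nodes { }, right has 2 {sage, poppy}.
        Root poppy: left subtree has 1 node {sage}, right has 0 { }.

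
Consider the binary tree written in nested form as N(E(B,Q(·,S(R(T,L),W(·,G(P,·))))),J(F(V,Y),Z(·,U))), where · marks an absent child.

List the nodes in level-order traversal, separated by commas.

Level-order visits nodes level by level from the root, left to right within each level.
Level 0: N
Level 1: E, J
Level 2: B, Q, F, Z
Level 3: S, V, Y, U
Level 4: R, W
Level 5: T, L, G
Level 6: P

N, E, J, B, Q, F, Z, S, V, Y, U, R, W, T, L, G, P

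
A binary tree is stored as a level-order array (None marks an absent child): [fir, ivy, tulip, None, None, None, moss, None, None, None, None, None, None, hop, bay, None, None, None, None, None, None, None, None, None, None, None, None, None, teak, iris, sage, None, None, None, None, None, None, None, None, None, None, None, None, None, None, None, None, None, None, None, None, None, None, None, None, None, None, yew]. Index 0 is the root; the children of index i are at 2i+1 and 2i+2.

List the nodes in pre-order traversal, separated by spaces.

fir ivy tulip moss hop teak yew bay iris sage

Pre-order visits the node, then its left subtree, then its right subtree.
Visit fir.
At fir: go left to ivy.
  ivy is a leaf — visit ivy.
At fir: go right to tulip.
  Visit tulip.
  At tulip: no left child.
  At tulip: go right to moss.
    Visit moss.
    At moss: go left to hop.
      Visit hop.
      At hop: no left child.
      At hop: go right to teak.
        Visit teak.
        At teak: go left to yew.
          yew is a leaf — visit yew.
        At teak: no right child.
    At moss: go right to bay.
      Visit bay.
      At bay: go left to iris.
        iris is a leaf — visit iris.
      At bay: go right to sage.
        sage is a leaf — visit sage.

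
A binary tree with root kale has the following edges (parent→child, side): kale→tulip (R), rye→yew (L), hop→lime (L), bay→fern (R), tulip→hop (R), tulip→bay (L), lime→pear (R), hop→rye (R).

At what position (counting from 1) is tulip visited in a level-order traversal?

Level-order visits nodes level by level from the root, left to right within each level.
Level 0: kale
Level 1: tulip
Level 2: bay, hop
Level 3: fern, lime, rye
Level 4: pear, yew
Full level-order sequence: kale, tulip, bay, hop, fern, lime, rye, pear, yew.

2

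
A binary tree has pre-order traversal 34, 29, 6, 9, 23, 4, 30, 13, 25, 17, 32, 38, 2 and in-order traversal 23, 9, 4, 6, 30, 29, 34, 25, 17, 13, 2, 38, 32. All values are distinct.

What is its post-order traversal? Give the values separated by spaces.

23 4 9 30 6 29 17 25 2 38 32 13 34

The first element of pre-order is the root; it splits in-order into left and right subtrees.
Root 34: left subtree has 6 nodes {23, 9, 4, 6, 30, 29}, right has 6 {25, 17, 13, 2, 38, 32}.
  Root 29: left subtree has 5 nodes {23, 9, 4, 6, 30}, right has 0 { }.
    Root 6: left subtree has 3 nodes {23, 9, 4}, right has 1 {30}.
      Root 9: left subtree has 1 node {23}, right has 1 {4}.
  Root 13: left subtree has 2 nodes {25, 17}, right has 3 {2, 38, 32}.
    Root 25: left subtree has 0 nodes { }, right has 1 {17}.
    Root 32: left subtree has 2 nodes {2, 38}, right has 0 { }.
      Root 38: left subtree has 1 node {2}, right has 0 { }.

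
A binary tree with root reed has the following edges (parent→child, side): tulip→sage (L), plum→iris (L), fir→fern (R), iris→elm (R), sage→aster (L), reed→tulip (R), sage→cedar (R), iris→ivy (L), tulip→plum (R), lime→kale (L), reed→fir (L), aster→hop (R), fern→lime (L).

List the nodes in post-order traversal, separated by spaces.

Post-order visits the left subtree, then the right subtree, then the node.
At reed: go left to fir.
  At fir: no left child.
  At fir: go right to fern.
    At fern: go left to lime.
      At lime: go left to kale.
        kale is a leaf — visit kale.
      At lime: no right child.
      Visit lime.
    At fern: no right child.
    Visit fern.
  Visit fir.
At reed: go right to tulip.
  At tulip: go left to sage.
    At sage: go left to aster.
      At aster: no left child.
      At aster: go right to hop.
        hop is a leaf — visit hop.
      Visit aster.
    At sage: go right to cedar.
      cedar is a leaf — visit cedar.
    Visit sage.
  At tulip: go right to plum.
    At plum: go left to iris.
      At iris: go left to ivy.
        ivy is a leaf — visit ivy.
      At iris: go right to elm.
        elm is a leaf — visit elm.
      Visit iris.
    At plum: no right child.
    Visit plum.
  Visit tulip.
Visit reed.

kale lime fern fir hop aster cedar sage ivy elm iris plum tulip reed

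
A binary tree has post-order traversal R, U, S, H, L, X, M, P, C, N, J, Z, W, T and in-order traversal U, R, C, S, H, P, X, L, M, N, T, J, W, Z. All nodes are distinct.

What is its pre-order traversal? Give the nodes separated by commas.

The last element of post-order is the root; it splits in-order into left and right subtrees.
Root T: left subtree has 10 nodes {U, R, C, S, H, P, X, L, M, N}, right has 3 {J, W, Z}.
  Root N: left subtree has 9 nodes {U, R, C, S, H, P, X, L, M}, right has 0 { }.
    Root C: left subtree has 2 nodes {U, R}, right has 6 {S, H, P, X, L, M}.
      Root U: left subtree has 0 nodes { }, right has 1 {R}.
      Root P: left subtree has 2 nodes {S, H}, right has 3 {X, L, M}.
        Root H: left subtree has 1 node {S}, right has 0 { }.
        Root M: left subtree has 2 nodes {X, L}, right has 0 { }.
          Root X: left subtree has 0 nodes { }, right has 1 {L}.
  Root W: left subtree has 1 node {J}, right has 1 {Z}.

T, N, C, U, R, P, H, S, M, X, L, W, J, Z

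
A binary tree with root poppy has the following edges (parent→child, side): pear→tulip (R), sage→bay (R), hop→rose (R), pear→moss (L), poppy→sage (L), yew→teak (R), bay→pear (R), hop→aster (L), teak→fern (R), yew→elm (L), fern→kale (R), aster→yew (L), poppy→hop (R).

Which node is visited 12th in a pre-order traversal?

fern

Pre-order visits the node, then its left subtree, then its right subtree.
Visit poppy.
At poppy: go left to sage.
  Visit sage.
  At sage: no left child.
  At sage: go right to bay.
    Visit bay.
    At bay: no left child.
    At bay: go right to pear.
      Visit pear.
      At pear: go left to moss.
        moss is a leaf — visit moss.
      At pear: go right to tulip.
        tulip is a leaf — visit tulip.
At poppy: go right to hop.
  Visit hop.
  At hop: go left to aster.
    Visit aster.
    At aster: go left to yew.
      Visit yew.
      At yew: go left to elm.
        elm is a leaf — visit elm.
      At yew: go right to teak.
        Visit teak.
        At teak: no left child.
        At teak: go right to fern.
          Visit fern.
          At fern: no left child.
          At fern: go right to kale.
            kale is a leaf — visit kale.
    At aster: no right child.
  At hop: go right to rose.
    rose is a leaf — visit rose.
Full pre-order sequence: poppy, sage, bay, pear, moss, tulip, hop, aster, yew, elm, teak, fern, kale, rose.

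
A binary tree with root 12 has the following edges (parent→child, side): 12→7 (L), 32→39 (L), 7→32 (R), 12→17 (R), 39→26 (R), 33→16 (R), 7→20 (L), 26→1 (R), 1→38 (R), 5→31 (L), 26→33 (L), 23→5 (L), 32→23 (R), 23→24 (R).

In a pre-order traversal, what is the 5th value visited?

Pre-order visits the node, then its left subtree, then its right subtree.
Visit 12.
At 12: go left to 7.
  Visit 7.
  At 7: go left to 20.
    20 is a leaf — visit 20.
  At 7: go right to 32.
    Visit 32.
    At 32: go left to 39.
      Visit 39.
      At 39: no left child.
      At 39: go right to 26.
        Visit 26.
        At 26: go left to 33.
          Visit 33.
          At 33: no left child.
          At 33: go right to 16.
            16 is a leaf — visit 16.
        At 26: go right to 1.
          Visit 1.
          At 1: no left child.
          At 1: go right to 38.
            38 is a leaf — visit 38.
    At 32: go right to 23.
      Visit 23.
      At 23: go left to 5.
        Visit 5.
        At 5: go left to 31.
          31 is a leaf — visit 31.
        At 5: no right child.
      At 23: go right to 24.
        24 is a leaf — visit 24.
At 12: go right to 17.
  17 is a leaf — visit 17.
Full pre-order sequence: 12, 7, 20, 32, 39, 26, 33, 16, 1, 38, 23, 5, 31, 24, 17.

39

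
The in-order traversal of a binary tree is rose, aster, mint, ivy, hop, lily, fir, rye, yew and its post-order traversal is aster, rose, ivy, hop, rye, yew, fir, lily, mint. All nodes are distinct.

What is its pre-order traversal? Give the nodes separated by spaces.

The last element of post-order is the root; it splits in-order into left and right subtrees.
Root mint: left subtree has 2 nodes {rose, aster}, right has 6 {ivy, hop, lily, fir, rye, yew}.
  Root rose: left subtree has 0 nodes { }, right has 1 {aster}.
  Root lily: left subtree has 2 nodes {ivy, hop}, right has 3 {fir, rye, yew}.
    Root hop: left subtree has 1 node {ivy}, right has 0 { }.
    Root fir: left subtree has 0 nodes { }, right has 2 {rye, yew}.
      Root yew: left subtree has 1 node {rye}, right has 0 { }.

mint rose aster lily hop ivy fir yew rye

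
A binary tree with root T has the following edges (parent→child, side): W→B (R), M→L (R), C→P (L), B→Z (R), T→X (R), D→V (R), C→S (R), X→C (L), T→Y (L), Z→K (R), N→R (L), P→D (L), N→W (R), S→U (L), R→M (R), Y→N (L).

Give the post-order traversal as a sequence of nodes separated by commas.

L, M, R, K, Z, B, W, N, Y, V, D, P, U, S, C, X, T

Post-order visits the left subtree, then the right subtree, then the node.
At T: go left to Y.
  At Y: go left to N.
    At N: go left to R.
      At R: no left child.
      At R: go right to M.
        At M: no left child.
        At M: go right to L.
          L is a leaf — visit L.
        Visit M.
      Visit R.
    At N: go right to W.
      At W: no left child.
      At W: go right to B.
        At B: no left child.
        At B: go right to Z.
          At Z: no left child.
          At Z: go right to K.
            K is a leaf — visit K.
          Visit Z.
        Visit B.
      Visit W.
    Visit N.
  At Y: no right child.
  Visit Y.
At T: go right to X.
  At X: go left to C.
    At C: go left to P.
      At P: go left to D.
        At D: no left child.
        At D: go right to V.
          V is a leaf — visit V.
        Visit D.
      At P: no right child.
      Visit P.
    At C: go right to S.
      At S: go left to U.
        U is a leaf — visit U.
      At S: no right child.
      Visit S.
    Visit C.
  At X: no right child.
  Visit X.
Visit T.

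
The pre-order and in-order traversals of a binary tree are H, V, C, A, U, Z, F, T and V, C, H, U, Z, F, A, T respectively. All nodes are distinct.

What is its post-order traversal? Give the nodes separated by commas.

The first element of pre-order is the root; it splits in-order into left and right subtrees.
Root H: left subtree has 2 nodes {V, C}, right has 5 {U, Z, F, A, T}.
  Root V: left subtree has 0 nodes { }, right has 1 {C}.
  Root A: left subtree has 3 nodes {U, Z, F}, right has 1 {T}.
    Root U: left subtree has 0 nodes { }, right has 2 {Z, F}.
      Root Z: left subtree has 0 nodes { }, right has 1 {F}.

C, V, F, Z, U, T, A, H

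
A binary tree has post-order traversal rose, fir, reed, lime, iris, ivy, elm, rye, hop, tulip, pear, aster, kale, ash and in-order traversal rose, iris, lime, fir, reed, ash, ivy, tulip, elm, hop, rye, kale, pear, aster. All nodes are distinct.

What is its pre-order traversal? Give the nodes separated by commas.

The last element of post-order is the root; it splits in-order into left and right subtrees.
Root ash: left subtree has 5 nodes {rose, iris, lime, fir, reed}, right has 8 {ivy, tulip, elm, hop, rye, kale, pear, aster}.
  Root iris: left subtree has 1 node {rose}, right has 3 {lime, fir, reed}.
    Root lime: left subtree has 0 nodes { }, right has 2 {fir, reed}.
      Root reed: left subtree has 1 node {fir}, right has 0 { }.
  Root kale: left subtree has 5 nodes {ivy, tulip, elm, hop, rye}, right has 2 {pear, aster}.
    Root tulip: left subtree has 1 node {ivy}, right has 3 {elm, hop, rye}.
      Root hop: left subtree has 1 node {elm}, right has 1 {rye}.
    Root aster: left subtree has 1 node {pear}, right has 0 { }.

ash, iris, rose, lime, reed, fir, kale, tulip, ivy, hop, elm, rye, aster, pear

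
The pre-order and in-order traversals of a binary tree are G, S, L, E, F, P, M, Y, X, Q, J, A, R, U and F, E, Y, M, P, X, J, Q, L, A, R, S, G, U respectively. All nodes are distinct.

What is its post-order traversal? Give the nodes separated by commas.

F, Y, M, J, Q, X, P, E, R, A, L, S, U, G

The first element of pre-order is the root; it splits in-order into left and right subtrees.
Root G: left subtree has 12 nodes {F, E, Y, M, P, X, J, Q, L, A, R, S}, right has 1 {U}.
  Root S: left subtree has 11 nodes {F, E, Y, M, P, X, J, Q, L, A, R}, right has 0 { }.
    Root L: left subtree has 8 nodes {F, E, Y, M, P, X, J, Q}, right has 2 {A, R}.
      Root E: left subtree has 1 node {F}, right has 6 {Y, M, P, X, J, Q}.
        Root P: left subtree has 2 nodes {Y, M}, right has 3 {X, J, Q}.
          Root M: left subtree has 1 node {Y}, right has 0 { }.
          Root X: left subtree has 0 nodes { }, right has 2 {J, Q}.
            Root Q: left subtree has 1 node {J}, right has 0 { }.
      Root A: left subtree has 0 nodes { }, right has 1 {R}.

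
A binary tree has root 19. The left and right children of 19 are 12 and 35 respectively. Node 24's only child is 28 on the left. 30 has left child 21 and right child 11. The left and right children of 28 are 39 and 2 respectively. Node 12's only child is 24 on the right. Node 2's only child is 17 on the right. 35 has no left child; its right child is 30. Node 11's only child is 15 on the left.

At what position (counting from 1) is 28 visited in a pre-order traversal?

Pre-order visits the node, then its left subtree, then its right subtree.
Visit 19.
At 19: go left to 12.
  Visit 12.
  At 12: no left child.
  At 12: go right to 24.
    Visit 24.
    At 24: go left to 28.
      Visit 28.
      At 28: go left to 39.
        39 is a leaf — visit 39.
      At 28: go right to 2.
        Visit 2.
        At 2: no left child.
        At 2: go right to 17.
          17 is a leaf — visit 17.
    At 24: no right child.
At 19: go right to 35.
  Visit 35.
  At 35: no left child.
  At 35: go right to 30.
    Visit 30.
    At 30: go left to 21.
      21 is a leaf — visit 21.
    At 30: go right to 11.
      Visit 11.
      At 11: go left to 15.
        15 is a leaf — visit 15.
      At 11: no right child.
Full pre-order sequence: 19, 12, 24, 28, 39, 2, 17, 35, 30, 21, 11, 15.

4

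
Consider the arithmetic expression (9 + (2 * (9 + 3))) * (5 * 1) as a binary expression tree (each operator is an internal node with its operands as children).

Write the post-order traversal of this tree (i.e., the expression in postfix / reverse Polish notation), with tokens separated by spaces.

Post-order on an expression tree gives postfix notation: for each operator, emit left operand, right operand, then the operator.

9 2 9 3 + * + 5 1 * *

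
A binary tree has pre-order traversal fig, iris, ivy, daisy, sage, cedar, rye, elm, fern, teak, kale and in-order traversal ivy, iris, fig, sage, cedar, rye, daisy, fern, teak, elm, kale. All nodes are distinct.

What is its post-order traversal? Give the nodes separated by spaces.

The first element of pre-order is the root; it splits in-order into left and right subtrees.
Root fig: left subtree has 2 nodes {ivy, iris}, right has 8 {sage, cedar, rye, daisy, fern, teak, elm, kale}.
  Root iris: left subtree has 1 node {ivy}, right has 0 { }.
  Root daisy: left subtree has 3 nodes {sage, cedar, rye}, right has 4 {fern, teak, elm, kale}.
    Root sage: left subtree has 0 nodes { }, right has 2 {cedar, rye}.
      Root cedar: left subtree has 0 nodes { }, right has 1 {rye}.
    Root elm: left subtree has 2 nodes {fern, teak}, right has 1 {kale}.
      Root fern: left subtree has 0 nodes { }, right has 1 {teak}.

ivy iris rye cedar sage teak fern kale elm daisy fig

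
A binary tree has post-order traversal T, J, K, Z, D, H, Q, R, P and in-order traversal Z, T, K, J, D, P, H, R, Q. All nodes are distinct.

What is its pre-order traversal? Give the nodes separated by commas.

P, D, Z, K, T, J, R, H, Q

The last element of post-order is the root; it splits in-order into left and right subtrees.
Root P: left subtree has 5 nodes {Z, T, K, J, D}, right has 3 {H, R, Q}.
  Root D: left subtree has 4 nodes {Z, T, K, J}, right has 0 { }.
    Root Z: left subtree has 0 nodes { }, right has 3 {T, K, J}.
      Root K: left subtree has 1 node {T}, right has 1 {J}.
  Root R: left subtree has 1 node {H}, right has 1 {Q}.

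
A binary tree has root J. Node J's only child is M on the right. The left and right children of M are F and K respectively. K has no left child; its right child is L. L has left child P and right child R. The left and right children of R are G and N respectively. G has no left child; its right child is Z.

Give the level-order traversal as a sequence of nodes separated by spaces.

J M F K L P R G N Z

Level-order visits nodes level by level from the root, left to right within each level.
Level 0: J
Level 1: M
Level 2: F, K
Level 3: L
Level 4: P, R
Level 5: G, N
Level 6: Z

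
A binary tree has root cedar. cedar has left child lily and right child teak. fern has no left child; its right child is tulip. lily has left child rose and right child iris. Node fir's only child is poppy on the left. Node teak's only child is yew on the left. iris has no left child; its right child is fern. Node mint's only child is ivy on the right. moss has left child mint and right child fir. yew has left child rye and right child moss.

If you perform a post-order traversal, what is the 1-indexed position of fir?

Post-order visits the left subtree, then the right subtree, then the node.
At cedar: go left to lily.
  At lily: go left to rose.
    rose is a leaf — visit rose.
  At lily: go right to iris.
    At iris: no left child.
    At iris: go right to fern.
      At fern: no left child.
      At fern: go right to tulip.
        tulip is a leaf — visit tulip.
      Visit fern.
    Visit iris.
  Visit lily.
At cedar: go right to teak.
  At teak: go left to yew.
    At yew: go left to rye.
      rye is a leaf — visit rye.
    At yew: go right to moss.
      At moss: go left to mint.
        At mint: no left child.
        At mint: go right to ivy.
          ivy is a leaf — visit ivy.
        Visit mint.
      At moss: go right to fir.
        At fir: go left to poppy.
          poppy is a leaf — visit poppy.
        At fir: no right child.
        Visit fir.
      Visit moss.
    Visit yew.
  At teak: no right child.
  Visit teak.
Visit cedar.
Full post-order sequence: rose, tulip, fern, iris, lily, rye, ivy, mint, poppy, fir, moss, yew, teak, cedar.

10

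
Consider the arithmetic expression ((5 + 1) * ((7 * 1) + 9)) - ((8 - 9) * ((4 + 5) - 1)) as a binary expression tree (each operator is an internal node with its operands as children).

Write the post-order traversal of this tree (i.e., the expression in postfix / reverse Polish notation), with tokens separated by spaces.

Post-order on an expression tree gives postfix notation: for each operator, emit left operand, right operand, then the operator.

5 1 + 7 1 * 9 + * 8 9 - 4 5 + 1 - * -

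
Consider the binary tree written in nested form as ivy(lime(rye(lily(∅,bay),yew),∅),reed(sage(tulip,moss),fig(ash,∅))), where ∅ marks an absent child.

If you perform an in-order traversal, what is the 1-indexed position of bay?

2

In-order visits the left subtree, then the node, then the right subtree.
At ivy: go left to lime.
  At lime: go left to rye.
    At rye: go left to lily.
      At lily: no left child.
      Visit lily.
      At lily: go right to bay.
        bay is a leaf — visit bay.
    Visit rye.
    At rye: go right to yew.
      yew is a leaf — visit yew.
  Visit lime.
  At lime: no right child.
Visit ivy.
At ivy: go right to reed.
  At reed: go left to sage.
    At sage: go left to tulip.
      tulip is a leaf — visit tulip.
    Visit sage.
    At sage: go right to moss.
      moss is a leaf — visit moss.
  Visit reed.
  At reed: go right to fig.
    At fig: go left to ash.
      ash is a leaf — visit ash.
    Visit fig.
    At fig: no right child.
Full in-order sequence: lily, bay, rye, yew, lime, ivy, tulip, sage, moss, reed, ash, fig.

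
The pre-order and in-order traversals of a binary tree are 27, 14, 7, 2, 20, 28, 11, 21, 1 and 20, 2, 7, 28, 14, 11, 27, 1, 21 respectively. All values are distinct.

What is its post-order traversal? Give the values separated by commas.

The first element of pre-order is the root; it splits in-order into left and right subtrees.
Root 27: left subtree has 6 nodes {20, 2, 7, 28, 14, 11}, right has 2 {1, 21}.
  Root 14: left subtree has 4 nodes {20, 2, 7, 28}, right has 1 {11}.
    Root 7: left subtree has 2 nodes {20, 2}, right has 1 {28}.
      Root 2: left subtree has 1 node {20}, right has 0 { }.
  Root 21: left subtree has 1 node {1}, right has 0 { }.

20, 2, 28, 7, 11, 14, 1, 21, 27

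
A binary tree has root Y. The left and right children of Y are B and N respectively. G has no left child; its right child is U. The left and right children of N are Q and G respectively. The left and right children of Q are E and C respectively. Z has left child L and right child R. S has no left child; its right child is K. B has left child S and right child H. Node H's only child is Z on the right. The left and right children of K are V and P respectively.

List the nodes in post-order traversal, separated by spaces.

Post-order visits the left subtree, then the right subtree, then the node.
At Y: go left to B.
  At B: go left to S.
    At S: no left child.
    At S: go right to K.
      At K: go left to V.
        V is a leaf — visit V.
      At K: go right to P.
        P is a leaf — visit P.
      Visit K.
    Visit S.
  At B: go right to H.
    At H: no left child.
    At H: go right to Z.
      At Z: go left to L.
        L is a leaf — visit L.
      At Z: go right to R.
        R is a leaf — visit R.
      Visit Z.
    Visit H.
  Visit B.
At Y: go right to N.
  At N: go left to Q.
    At Q: go left to E.
      E is a leaf — visit E.
    At Q: go right to C.
      C is a leaf — visit C.
    Visit Q.
  At N: go right to G.
    At G: no left child.
    At G: go right to U.
      U is a leaf — visit U.
    Visit G.
  Visit N.
Visit Y.

V P K S L R Z H B E C Q U G N Y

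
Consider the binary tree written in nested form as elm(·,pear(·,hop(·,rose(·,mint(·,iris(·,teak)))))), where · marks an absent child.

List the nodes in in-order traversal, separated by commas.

In-order visits the left subtree, then the node, then the right subtree.
At elm: no left child.
Visit elm.
At elm: go right to pear.
  At pear: no left child.
  Visit pear.
  At pear: go right to hop.
    At hop: no left child.
    Visit hop.
    At hop: go right to rose.
      At rose: no left child.
      Visit rose.
      At rose: go right to mint.
        At mint: no left child.
        Visit mint.
        At mint: go right to iris.
          At iris: no left child.
          Visit iris.
          At iris: go right to teak.
            teak is a leaf — visit teak.

elm, pear, hop, rose, mint, iris, teak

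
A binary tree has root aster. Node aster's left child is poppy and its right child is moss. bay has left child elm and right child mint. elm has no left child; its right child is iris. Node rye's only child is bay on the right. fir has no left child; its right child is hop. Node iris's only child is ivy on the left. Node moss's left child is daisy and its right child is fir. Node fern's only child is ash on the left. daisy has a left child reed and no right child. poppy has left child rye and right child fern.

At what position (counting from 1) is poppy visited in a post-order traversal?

Post-order visits the left subtree, then the right subtree, then the node.
At aster: go left to poppy.
  At poppy: go left to rye.
    At rye: no left child.
    At rye: go right to bay.
      At bay: go left to elm.
        At elm: no left child.
        At elm: go right to iris.
          At iris: go left to ivy.
            ivy is a leaf — visit ivy.
          At iris: no right child.
          Visit iris.
        Visit elm.
      At bay: go right to mint.
        mint is a leaf — visit mint.
      Visit bay.
    Visit rye.
  At poppy: go right to fern.
    At fern: go left to ash.
      ash is a leaf — visit ash.
    At fern: no right child.
    Visit fern.
  Visit poppy.
At aster: go right to moss.
  At moss: go left to daisy.
    At daisy: go left to reed.
      reed is a leaf — visit reed.
    At daisy: no right child.
    Visit daisy.
  At moss: go right to fir.
    At fir: no left child.
    At fir: go right to hop.
      hop is a leaf — visit hop.
    Visit fir.
  Visit moss.
Visit aster.
Full post-order sequence: ivy, iris, elm, mint, bay, rye, ash, fern, poppy, reed, daisy, hop, fir, moss, aster.

9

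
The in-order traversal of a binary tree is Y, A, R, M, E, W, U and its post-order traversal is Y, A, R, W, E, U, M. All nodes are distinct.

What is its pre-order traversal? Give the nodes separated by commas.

M, R, A, Y, U, E, W

The last element of post-order is the root; it splits in-order into left and right subtrees.
Root M: left subtree has 3 nodes {Y, A, R}, right has 3 {E, W, U}.
  Root R: left subtree has 2 nodes {Y, A}, right has 0 { }.
    Root A: left subtree has 1 node {Y}, right has 0 { }.
  Root U: left subtree has 2 nodes {E, W}, right has 0 { }.
    Root E: left subtree has 0 nodes { }, right has 1 {W}.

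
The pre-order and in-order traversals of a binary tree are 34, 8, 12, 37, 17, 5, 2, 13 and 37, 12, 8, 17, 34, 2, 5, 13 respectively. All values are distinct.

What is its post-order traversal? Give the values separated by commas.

37, 12, 17, 8, 2, 13, 5, 34

The first element of pre-order is the root; it splits in-order into left and right subtrees.
Root 34: left subtree has 4 nodes {37, 12, 8, 17}, right has 3 {2, 5, 13}.
  Root 8: left subtree has 2 nodes {37, 12}, right has 1 {17}.
    Root 12: left subtree has 1 node {37}, right has 0 { }.
  Root 5: left subtree has 1 node {2}, right has 1 {13}.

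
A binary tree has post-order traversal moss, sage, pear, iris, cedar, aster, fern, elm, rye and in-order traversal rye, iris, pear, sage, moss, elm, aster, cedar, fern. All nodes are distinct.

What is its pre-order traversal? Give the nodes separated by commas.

rye, elm, iris, pear, sage, moss, fern, aster, cedar

The last element of post-order is the root; it splits in-order into left and right subtrees.
Root rye: left subtree has 0 nodes { }, right has 8 {iris, pear, sage, moss, elm, aster, cedar, fern}.
  Root elm: left subtree has 4 nodes {iris, pear, sage, moss}, right has 3 {aster, cedar, fern}.
    Root iris: left subtree has 0 nodes { }, right has 3 {pear, sage, moss}.
      Root pear: left subtree has 0 nodes { }, right has 2 {sage, moss}.
        Root sage: left subtree has 0 nodes { }, right has 1 {moss}.
    Root fern: left subtree has 2 nodes {aster, cedar}, right has 0 { }.
      Root aster: left subtree has 0 nodes { }, right has 1 {cedar}.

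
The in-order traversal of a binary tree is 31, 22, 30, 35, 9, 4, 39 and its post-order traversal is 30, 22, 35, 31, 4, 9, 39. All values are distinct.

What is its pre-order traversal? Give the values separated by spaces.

The last element of post-order is the root; it splits in-order into left and right subtrees.
Root 39: left subtree has 6 nodes {31, 22, 30, 35, 9, 4}, right has 0 { }.
  Root 9: left subtree has 4 nodes {31, 22, 30, 35}, right has 1 {4}.
    Root 31: left subtree has 0 nodes { }, right has 3 {22, 30, 35}.
      Root 35: left subtree has 2 nodes {22, 30}, right has 0 { }.
        Root 22: left subtree has 0 nodes { }, right has 1 {30}.

39 9 31 35 22 30 4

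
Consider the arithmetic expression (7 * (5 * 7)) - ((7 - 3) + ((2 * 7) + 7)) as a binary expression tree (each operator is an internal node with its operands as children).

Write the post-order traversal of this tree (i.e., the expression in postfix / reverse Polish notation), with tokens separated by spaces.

7 5 7 * * 7 3 - 2 7 * 7 + + -

Post-order on an expression tree gives postfix notation: for each operator, emit left operand, right operand, then the operator.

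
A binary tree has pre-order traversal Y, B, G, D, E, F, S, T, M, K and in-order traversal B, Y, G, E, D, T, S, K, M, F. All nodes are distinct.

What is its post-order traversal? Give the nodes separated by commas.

B, E, T, K, M, S, F, D, G, Y

The first element of pre-order is the root; it splits in-order into left and right subtrees.
Root Y: left subtree has 1 node {B}, right has 8 {G, E, D, T, S, K, M, F}.
  Root G: left subtree has 0 nodes { }, right has 7 {E, D, T, S, K, M, F}.
    Root D: left subtree has 1 node {E}, right has 5 {T, S, K, M, F}.
      Root F: left subtree has 4 nodes {T, S, K, M}, right has 0 { }.
        Root S: left subtree has 1 node {T}, right has 2 {K, M}.
          Root M: left subtree has 1 node {K}, right has 0 { }.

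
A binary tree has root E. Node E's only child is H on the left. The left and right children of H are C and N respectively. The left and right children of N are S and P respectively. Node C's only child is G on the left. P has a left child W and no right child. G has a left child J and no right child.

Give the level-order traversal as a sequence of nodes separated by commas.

Level-order visits nodes level by level from the root, left to right within each level.
Level 0: E
Level 1: H
Level 2: C, N
Level 3: G, S, P
Level 4: J, W

E, H, C, N, G, S, P, J, W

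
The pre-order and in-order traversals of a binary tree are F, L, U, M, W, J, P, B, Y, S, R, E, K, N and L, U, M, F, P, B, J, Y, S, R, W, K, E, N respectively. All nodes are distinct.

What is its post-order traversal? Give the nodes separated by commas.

The first element of pre-order is the root; it splits in-order into left and right subtrees.
Root F: left subtree has 3 nodes {L, U, M}, right has 10 {P, B, J, Y, S, R, W, K, E, N}.
  Root L: left subtree has 0 nodes { }, right has 2 {U, M}.
    Root U: left subtree has 0 nodes { }, right has 1 {M}.
  Root W: left subtree has 6 nodes {P, B, J, Y, S, R}, right has 3 {K, E, N}.
    Root J: left subtree has 2 nodes {P, B}, right has 3 {Y, S, R}.
      Root P: left subtree has 0 nodes { }, right has 1 {B}.
      Root Y: left subtree has 0 nodes { }, right has 2 {S, R}.
        Root S: left subtree has 0 nodes { }, right has 1 {R}.
    Root E: left subtree has 1 node {K}, right has 1 {N}.

M, U, L, B, P, R, S, Y, J, K, N, E, W, F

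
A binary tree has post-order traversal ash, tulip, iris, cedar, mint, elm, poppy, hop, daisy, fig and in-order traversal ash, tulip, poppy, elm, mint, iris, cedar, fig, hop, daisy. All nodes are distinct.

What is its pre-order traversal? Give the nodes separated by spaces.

fig poppy tulip ash elm mint cedar iris daisy hop

The last element of post-order is the root; it splits in-order into left and right subtrees.
Root fig: left subtree has 7 nodes {ash, tulip, poppy, elm, mint, iris, cedar}, right has 2 {hop, daisy}.
  Root poppy: left subtree has 2 nodes {ash, tulip}, right has 4 {elm, mint, iris, cedar}.
    Root tulip: left subtree has 1 node {ash}, right has 0 { }.
    Root elm: left subtree has 0 nodes { }, right has 3 {mint, iris, cedar}.
      Root mint: left subtree has 0 nodes { }, right has 2 {iris, cedar}.
        Root cedar: left subtree has 1 node {iris}, right has 0 { }.
  Root daisy: left subtree has 1 node {hop}, right has 0 { }.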